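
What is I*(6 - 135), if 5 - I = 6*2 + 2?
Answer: 1161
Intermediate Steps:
I = -9 (I = 5 - (6*2 + 2) = 5 - (12 + 2) = 5 - 1*14 = 5 - 14 = -9)
I*(6 - 135) = -9*(6 - 135) = -9*(-129) = 1161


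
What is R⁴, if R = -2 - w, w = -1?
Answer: 1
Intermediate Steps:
R = -1 (R = -2 - 1*(-1) = -2 + 1 = -1)
R⁴ = (-1)⁴ = 1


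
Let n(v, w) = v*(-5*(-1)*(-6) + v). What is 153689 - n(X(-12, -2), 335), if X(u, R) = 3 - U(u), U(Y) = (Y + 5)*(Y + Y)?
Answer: 121514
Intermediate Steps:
U(Y) = 2*Y*(5 + Y) (U(Y) = (5 + Y)*(2*Y) = 2*Y*(5 + Y))
X(u, R) = 3 - 2*u*(5 + u)
n(v, w) = v*(-30 + v) (n(v, w) = v*(5*(-6) + v) = v*(-30 + v))
153689 - n(X(-12, -2), 335) = 153689 - (3 - 2*(-12)*(5 - 12))*(-30 + (3 - 2*(-12)*(5 - 12))) = 153689 - (3 - 2*(-12)*(-7))*(-30 + (3 - 2*(-12)*(-7))) = 153689 - (3 - 168)*(-30 + (3 - 168)) = 153689 - (-165)*(-30 - 165) = 153689 - (-165)*(-195) = 153689 - 1*32175 = 153689 - 32175 = 121514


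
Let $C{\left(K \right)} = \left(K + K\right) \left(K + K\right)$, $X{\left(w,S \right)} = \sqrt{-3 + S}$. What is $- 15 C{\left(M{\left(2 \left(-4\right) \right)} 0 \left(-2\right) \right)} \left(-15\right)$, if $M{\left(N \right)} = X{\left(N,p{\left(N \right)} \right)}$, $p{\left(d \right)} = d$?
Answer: $0$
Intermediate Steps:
$M{\left(N \right)} = \sqrt{-3 + N}$
$C{\left(K \right)} = 4 K^{2}$ ($C{\left(K \right)} = 2 K 2 K = 4 K^{2}$)
$- 15 C{\left(M{\left(2 \left(-4\right) \right)} 0 \left(-2\right) \right)} \left(-15\right) = - 15 \cdot 4 \left(\sqrt{-3 + 2 \left(-4\right)} 0 \left(-2\right)\right)^{2} \left(-15\right) = - 15 \cdot 4 \left(\sqrt{-3 - 8} \cdot 0 \left(-2\right)\right)^{2} \left(-15\right) = - 15 \cdot 4 \left(\sqrt{-11} \cdot 0 \left(-2\right)\right)^{2} \left(-15\right) = - 15 \cdot 4 \left(i \sqrt{11} \cdot 0 \left(-2\right)\right)^{2} \left(-15\right) = - 15 \cdot 4 \left(0 \left(-2\right)\right)^{2} \left(-15\right) = - 15 \cdot 4 \cdot 0^{2} \left(-15\right) = - 15 \cdot 4 \cdot 0 \left(-15\right) = \left(-15\right) 0 \left(-15\right) = 0 \left(-15\right) = 0$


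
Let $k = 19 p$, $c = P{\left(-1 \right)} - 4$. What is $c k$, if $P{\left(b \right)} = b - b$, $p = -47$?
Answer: $3572$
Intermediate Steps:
$P{\left(b \right)} = 0$
$c = -4$ ($c = 0 - 4 = -4$)
$k = -893$ ($k = 19 \left(-47\right) = -893$)
$c k = \left(-4\right) \left(-893\right) = 3572$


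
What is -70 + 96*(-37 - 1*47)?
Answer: -8134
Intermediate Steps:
-70 + 96*(-37 - 1*47) = -70 + 96*(-37 - 47) = -70 + 96*(-84) = -70 - 8064 = -8134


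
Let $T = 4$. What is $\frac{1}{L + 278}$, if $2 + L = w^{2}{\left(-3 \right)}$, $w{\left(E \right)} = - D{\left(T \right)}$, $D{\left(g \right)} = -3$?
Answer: $\frac{1}{285} \approx 0.0035088$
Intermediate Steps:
$w{\left(E \right)} = 3$ ($w{\left(E \right)} = \left(-1\right) \left(-3\right) = 3$)
$L = 7$ ($L = -2 + 3^{2} = -2 + 9 = 7$)
$\frac{1}{L + 278} = \frac{1}{7 + 278} = \frac{1}{285}$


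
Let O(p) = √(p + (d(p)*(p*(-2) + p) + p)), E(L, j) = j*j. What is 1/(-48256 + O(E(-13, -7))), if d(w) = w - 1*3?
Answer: -12064/582160923 - 7*I*√11/1164321846 ≈ -2.0723e-5 - 1.994e-8*I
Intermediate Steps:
E(L, j) = j²
d(w) = -3 + w (d(w) = w - 3 = -3 + w)
O(p) = √(2*p - p*(-3 + p)) (O(p) = √(p + ((-3 + p)*(p*(-2) + p) + p)) = √(p + ((-3 + p)*(-2*p + p) + p)) = √(p + ((-3 + p)*(-p) + p)) = √(p + (-p*(-3 + p) + p)) = √(p + (p - p*(-3 + p))) = √(2*p - p*(-3 + p)))
1/(-48256 + O(E(-13, -7))) = 1/(-48256 + √((-7)²*(5 - 1*(-7)²))) = 1/(-48256 + √(49*(5 - 1*49))) = 1/(-48256 + √(49*(5 - 49))) = 1/(-48256 + √(49*(-44))) = 1/(-48256 + √(-2156)) = 1/(-48256 + 14*I*√11)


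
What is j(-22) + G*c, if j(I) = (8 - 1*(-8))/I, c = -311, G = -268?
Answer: 916820/11 ≈ 83347.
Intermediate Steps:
j(I) = 16/I (j(I) = (8 + 8)/I = 16/I)
j(-22) + G*c = 16/(-22) - 268*(-311) = 16*(-1/22) + 83348 = -8/11 + 83348 = 916820/11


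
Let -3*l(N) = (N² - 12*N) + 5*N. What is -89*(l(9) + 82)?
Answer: -6764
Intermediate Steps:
l(N) = -N²/3 + 7*N/3 (l(N) = -((N² - 12*N) + 5*N)/3 = -(N² - 7*N)/3 = -N²/3 + 7*N/3)
-89*(l(9) + 82) = -89*((⅓)*9*(7 - 1*9) + 82) = -89*((⅓)*9*(7 - 9) + 82) = -89*((⅓)*9*(-2) + 82) = -89*(-6 + 82) = -89*76 = -6764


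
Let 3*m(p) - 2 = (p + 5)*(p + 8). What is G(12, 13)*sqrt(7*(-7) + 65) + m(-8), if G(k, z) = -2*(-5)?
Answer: 122/3 ≈ 40.667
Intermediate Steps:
m(p) = 2/3 + (5 + p)*(8 + p)/3 (m(p) = 2/3 + ((p + 5)*(p + 8))/3 = 2/3 + ((5 + p)*(8 + p))/3 = 2/3 + (5 + p)*(8 + p)/3)
G(k, z) = 10
G(12, 13)*sqrt(7*(-7) + 65) + m(-8) = 10*sqrt(7*(-7) + 65) + (14 + (1/3)*(-8)**2 + (13/3)*(-8)) = 10*sqrt(-49 + 65) + (14 + (1/3)*64 - 104/3) = 10*sqrt(16) + (14 + 64/3 - 104/3) = 10*4 + 2/3 = 40 + 2/3 = 122/3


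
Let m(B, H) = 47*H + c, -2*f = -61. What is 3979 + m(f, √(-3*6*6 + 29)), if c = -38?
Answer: 3941 + 47*I*√79 ≈ 3941.0 + 417.75*I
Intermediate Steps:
f = 61/2 (f = -½*(-61) = 61/2 ≈ 30.500)
m(B, H) = -38 + 47*H (m(B, H) = 47*H - 38 = -38 + 47*H)
3979 + m(f, √(-3*6*6 + 29)) = 3979 + (-38 + 47*√(-3*6*6 + 29)) = 3979 + (-38 + 47*√(-18*6 + 29)) = 3979 + (-38 + 47*√(-108 + 29)) = 3979 + (-38 + 47*√(-79)) = 3979 + (-38 + 47*(I*√79)) = 3979 + (-38 + 47*I*√79) = 3941 + 47*I*√79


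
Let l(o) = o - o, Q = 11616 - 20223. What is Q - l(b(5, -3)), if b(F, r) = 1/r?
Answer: -8607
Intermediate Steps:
Q = -8607
l(o) = 0
Q - l(b(5, -3)) = -8607 - 1*0 = -8607 + 0 = -8607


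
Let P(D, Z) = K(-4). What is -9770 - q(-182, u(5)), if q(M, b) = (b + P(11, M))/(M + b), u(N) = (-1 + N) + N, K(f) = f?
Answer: -1690205/173 ≈ -9770.0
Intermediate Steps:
u(N) = -1 + 2*N
P(D, Z) = -4
q(M, b) = (-4 + b)/(M + b) (q(M, b) = (b - 4)/(M + b) = (-4 + b)/(M + b))
-9770 - q(-182, u(5)) = -9770 - (-4 + (-1 + 2*5))/(-182 + (-1 + 2*5)) = -9770 - (-4 + (-1 + 10))/(-182 + (-1 + 10)) = -9770 - (-4 + 9)/(-182 + 9) = -9770 - 5/(-173) = -9770 - (-1)*5/173 = -9770 - 1*(-5/173) = -9770 + 5/173 = -1690205/173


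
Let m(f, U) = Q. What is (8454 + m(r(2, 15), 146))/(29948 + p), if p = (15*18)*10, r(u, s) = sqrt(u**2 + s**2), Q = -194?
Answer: 295/1166 ≈ 0.25300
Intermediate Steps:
r(u, s) = sqrt(s**2 + u**2)
p = 2700 (p = 270*10 = 2700)
m(f, U) = -194
(8454 + m(r(2, 15), 146))/(29948 + p) = (8454 - 194)/(29948 + 2700) = 8260/32648 = 8260*(1/32648) = 295/1166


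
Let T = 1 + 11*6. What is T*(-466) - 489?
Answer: -31711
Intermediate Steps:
T = 67 (T = 1 + 66 = 67)
T*(-466) - 489 = 67*(-466) - 489 = -31222 - 489 = -31711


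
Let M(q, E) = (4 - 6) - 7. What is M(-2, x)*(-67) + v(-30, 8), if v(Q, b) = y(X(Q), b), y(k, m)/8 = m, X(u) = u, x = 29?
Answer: 667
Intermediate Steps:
y(k, m) = 8*m
v(Q, b) = 8*b
M(q, E) = -9 (M(q, E) = -2 - 7 = -9)
M(-2, x)*(-67) + v(-30, 8) = -9*(-67) + 8*8 = 603 + 64 = 667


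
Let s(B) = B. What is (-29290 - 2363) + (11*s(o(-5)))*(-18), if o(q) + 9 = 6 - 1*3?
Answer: -30465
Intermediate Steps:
o(q) = -6 (o(q) = -9 + (6 - 1*3) = -9 + (6 - 3) = -9 + 3 = -6)
(-29290 - 2363) + (11*s(o(-5)))*(-18) = (-29290 - 2363) + (11*(-6))*(-18) = -31653 - 66*(-18) = -31653 + 1188 = -30465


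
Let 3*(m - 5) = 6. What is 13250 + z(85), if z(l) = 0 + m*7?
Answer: 13299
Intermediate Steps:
m = 7 (m = 5 + (1/3)*6 = 5 + 2 = 7)
z(l) = 49 (z(l) = 0 + 7*7 = 0 + 49 = 49)
13250 + z(85) = 13250 + 49 = 13299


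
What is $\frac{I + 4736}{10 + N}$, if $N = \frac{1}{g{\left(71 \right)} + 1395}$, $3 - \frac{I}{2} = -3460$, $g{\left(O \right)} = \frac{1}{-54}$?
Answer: $\frac{439243399}{376672} \approx 1166.1$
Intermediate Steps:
$g{\left(O \right)} = - \frac{1}{54}$
$I = 6926$ ($I = 6 - -6920 = 6 + 6920 = 6926$)
$N = \frac{54}{75329}$ ($N = \frac{1}{- \frac{1}{54} + 1395} = \frac{1}{\frac{75329}{54}} = \frac{54}{75329} \approx 0.00071686$)
$\frac{I + 4736}{10 + N} = \frac{6926 + 4736}{10 + \frac{54}{75329}} = \frac{11662}{\frac{753344}{75329}} = 11662 \cdot \frac{75329}{753344} = \frac{439243399}{376672}$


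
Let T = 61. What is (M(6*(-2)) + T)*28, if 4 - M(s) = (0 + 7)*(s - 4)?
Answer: 4956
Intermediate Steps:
M(s) = 32 - 7*s (M(s) = 4 - (0 + 7)*(s - 4) = 4 - 7*(-4 + s) = 4 - (-28 + 7*s) = 4 + (28 - 7*s) = 32 - 7*s)
(M(6*(-2)) + T)*28 = ((32 - 42*(-2)) + 61)*28 = ((32 - 7*(-12)) + 61)*28 = ((32 + 84) + 61)*28 = (116 + 61)*28 = 177*28 = 4956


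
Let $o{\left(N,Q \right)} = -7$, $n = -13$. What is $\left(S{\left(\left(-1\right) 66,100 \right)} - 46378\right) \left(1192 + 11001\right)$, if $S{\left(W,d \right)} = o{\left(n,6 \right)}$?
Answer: $-565572305$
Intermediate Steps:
$S{\left(W,d \right)} = -7$
$\left(S{\left(\left(-1\right) 66,100 \right)} - 46378\right) \left(1192 + 11001\right) = \left(-7 - 46378\right) \left(1192 + 11001\right) = \left(-46385\right) 12193 = -565572305$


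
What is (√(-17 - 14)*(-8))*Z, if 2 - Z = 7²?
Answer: 376*I*√31 ≈ 2093.5*I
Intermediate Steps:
Z = -47 (Z = 2 - 1*7² = 2 - 1*49 = 2 - 49 = -47)
(√(-17 - 14)*(-8))*Z = (√(-17 - 14)*(-8))*(-47) = (√(-31)*(-8))*(-47) = ((I*√31)*(-8))*(-47) = -8*I*√31*(-47) = 376*I*√31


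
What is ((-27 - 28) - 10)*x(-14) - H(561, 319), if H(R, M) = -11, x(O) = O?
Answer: 921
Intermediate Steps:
((-27 - 28) - 10)*x(-14) - H(561, 319) = ((-27 - 28) - 10)*(-14) - 1*(-11) = (-55 - 10)*(-14) + 11 = -65*(-14) + 11 = 910 + 11 = 921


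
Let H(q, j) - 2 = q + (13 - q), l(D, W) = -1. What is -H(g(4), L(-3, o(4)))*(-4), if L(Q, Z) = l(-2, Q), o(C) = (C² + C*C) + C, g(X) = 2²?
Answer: 60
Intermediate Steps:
g(X) = 4
o(C) = C + 2*C² (o(C) = (C² + C²) + C = 2*C² + C = C + 2*C²)
L(Q, Z) = -1
H(q, j) = 15 (H(q, j) = 2 + (q + (13 - q)) = 2 + 13 = 15)
-H(g(4), L(-3, o(4)))*(-4) = -15*(-4) = -1*(-60) = 60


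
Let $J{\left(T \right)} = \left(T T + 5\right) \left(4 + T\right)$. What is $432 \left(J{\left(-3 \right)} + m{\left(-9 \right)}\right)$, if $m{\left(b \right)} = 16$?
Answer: $12960$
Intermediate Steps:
$J{\left(T \right)} = \left(4 + T\right) \left(5 + T^{2}\right)$ ($J{\left(T \right)} = \left(T^{2} + 5\right) \left(4 + T\right) = \left(5 + T^{2}\right) \left(4 + T\right) = \left(4 + T\right) \left(5 + T^{2}\right)$)
$432 \left(J{\left(-3 \right)} + m{\left(-9 \right)}\right) = 432 \left(\left(20 + \left(-3\right)^{3} + 4 \left(-3\right)^{2} + 5 \left(-3\right)\right) + 16\right) = 432 \left(\left(20 - 27 + 4 \cdot 9 - 15\right) + 16\right) = 432 \left(\left(20 - 27 + 36 - 15\right) + 16\right) = 432 \left(14 + 16\right) = 432 \cdot 30 = 12960$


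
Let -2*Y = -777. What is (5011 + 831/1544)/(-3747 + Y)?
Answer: -7737815/5185524 ≈ -1.4922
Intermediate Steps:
Y = 777/2 (Y = -½*(-777) = 777/2 ≈ 388.50)
(5011 + 831/1544)/(-3747 + Y) = (5011 + 831/1544)/(-3747 + 777/2) = (5011 + 831*(1/1544))/(-6717/2) = (5011 + 831/1544)*(-2/6717) = (7737815/1544)*(-2/6717) = -7737815/5185524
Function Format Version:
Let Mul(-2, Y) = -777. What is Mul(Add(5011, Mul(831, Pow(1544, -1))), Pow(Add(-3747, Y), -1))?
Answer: Rational(-7737815, 5185524) ≈ -1.4922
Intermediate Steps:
Y = Rational(777, 2) (Y = Mul(Rational(-1, 2), -777) = Rational(777, 2) ≈ 388.50)
Mul(Add(5011, Mul(831, Pow(1544, -1))), Pow(Add(-3747, Y), -1)) = Mul(Add(5011, Mul(831, Pow(1544, -1))), Pow(Add(-3747, Rational(777, 2)), -1)) = Mul(Add(5011, Mul(831, Rational(1, 1544))), Pow(Rational(-6717, 2), -1)) = Mul(Add(5011, Rational(831, 1544)), Rational(-2, 6717)) = Mul(Rational(7737815, 1544), Rational(-2, 6717)) = Rational(-7737815, 5185524)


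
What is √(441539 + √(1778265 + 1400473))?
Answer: √(441539 + √3178738) ≈ 665.82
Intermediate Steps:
√(441539 + √(1778265 + 1400473)) = √(441539 + √3178738)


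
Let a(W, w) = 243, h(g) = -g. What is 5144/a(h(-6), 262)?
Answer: 5144/243 ≈ 21.169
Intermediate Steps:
5144/a(h(-6), 262) = 5144/243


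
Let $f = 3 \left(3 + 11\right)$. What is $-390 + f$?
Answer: $-348$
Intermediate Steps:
$f = 42$ ($f = 3 \cdot 14 = 42$)
$-390 + f = -390 + 42 = -348$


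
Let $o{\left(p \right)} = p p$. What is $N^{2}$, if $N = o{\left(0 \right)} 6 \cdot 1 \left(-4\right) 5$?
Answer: $0$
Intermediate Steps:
$o{\left(p \right)} = p^{2}$
$N = 0$ ($N = 0^{2} \cdot 6 \cdot 1 \left(-4\right) 5 = 0 \cdot 6 \left(\left(-4\right) 5\right) = 0 \left(-20\right) = 0$)
$N^{2} = 0^{2} = 0$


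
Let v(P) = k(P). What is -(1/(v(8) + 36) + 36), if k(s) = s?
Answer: -1585/44 ≈ -36.023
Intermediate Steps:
v(P) = P
-(1/(v(8) + 36) + 36) = -(1/(8 + 36) + 36) = -(1/44 + 36) = -1*1585/44 = -1585/44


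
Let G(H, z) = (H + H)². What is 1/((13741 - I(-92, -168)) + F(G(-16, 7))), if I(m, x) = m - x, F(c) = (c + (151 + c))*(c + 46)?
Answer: 1/2366595 ≈ 4.2255e-7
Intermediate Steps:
G(H, z) = 4*H² (G(H, z) = (2*H)² = 4*H²)
F(c) = (46 + c)*(151 + 2*c) (F(c) = (151 + 2*c)*(46 + c) = (46 + c)*(151 + 2*c))
1/((13741 - I(-92, -168)) + F(G(-16, 7))) = 1/((13741 - (-92 - 1*(-168))) + (6946 + 2*(4*(-16)²)² + 243*(4*(-16)²))) = 1/((13741 - (-92 + 168)) + (6946 + 2*(4*256)² + 243*(4*256))) = 1/((13741 - 1*76) + (6946 + 2*1024² + 243*1024)) = 1/((13741 - 76) + (6946 + 2*1048576 + 248832)) = 1/(13665 + (6946 + 2097152 + 248832)) = 1/(13665 + 2352930) = 1/2366595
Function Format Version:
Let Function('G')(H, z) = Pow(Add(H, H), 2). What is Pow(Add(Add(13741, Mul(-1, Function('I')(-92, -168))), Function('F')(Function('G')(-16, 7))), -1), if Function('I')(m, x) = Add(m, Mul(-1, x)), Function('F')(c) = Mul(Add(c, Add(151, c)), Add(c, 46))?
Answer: Rational(1, 2366595) ≈ 4.2255e-7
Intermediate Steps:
Function('G')(H, z) = Mul(4, Pow(H, 2)) (Function('G')(H, z) = Pow(Mul(2, H), 2) = Mul(4, Pow(H, 2)))
Function('F')(c) = Mul(Add(46, c), Add(151, Mul(2, c))) (Function('F')(c) = Mul(Add(151, Mul(2, c)), Add(46, c)) = Mul(Add(46, c), Add(151, Mul(2, c))))
Pow(Add(Add(13741, Mul(-1, Function('I')(-92, -168))), Function('F')(Function('G')(-16, 7))), -1) = Pow(Add(Add(13741, Mul(-1, Add(-92, Mul(-1, -168)))), Add(6946, Mul(2, Pow(Mul(4, Pow(-16, 2)), 2)), Mul(243, Mul(4, Pow(-16, 2))))), -1) = Pow(Add(Add(13741, Mul(-1, Add(-92, 168))), Add(6946, Mul(2, Pow(Mul(4, 256), 2)), Mul(243, Mul(4, 256)))), -1) = Pow(Add(Add(13741, Mul(-1, 76)), Add(6946, Mul(2, Pow(1024, 2)), Mul(243, 1024))), -1) = Pow(Add(Add(13741, -76), Add(6946, Mul(2, 1048576), 248832)), -1) = Pow(Add(13665, Add(6946, 2097152, 248832)), -1) = Pow(Add(13665, 2352930), -1) = Pow(2366595, -1) = Rational(1, 2366595)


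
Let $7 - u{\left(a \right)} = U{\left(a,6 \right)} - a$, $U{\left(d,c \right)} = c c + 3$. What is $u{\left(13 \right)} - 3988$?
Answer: $-4007$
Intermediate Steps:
$U{\left(d,c \right)} = 3 + c^{2}$ ($U{\left(d,c \right)} = c^{2} + 3 = 3 + c^{2}$)
$u{\left(a \right)} = -32 + a$ ($u{\left(a \right)} = 7 - \left(\left(3 + 6^{2}\right) - a\right) = 7 - \left(\left(3 + 36\right) - a\right) = 7 - \left(39 - a\right) = 7 + \left(-39 + a\right) = -32 + a$)
$u{\left(13 \right)} - 3988 = \left(-32 + 13\right) - 3988 = -19 - 3988 = -4007$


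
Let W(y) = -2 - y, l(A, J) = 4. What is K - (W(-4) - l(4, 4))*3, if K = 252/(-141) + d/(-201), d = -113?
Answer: 45109/9447 ≈ 4.7750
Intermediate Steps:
K = -11573/9447 (K = 252/(-141) - 113/(-201) = 252*(-1/141) - 113*(-1/201) = -84/47 + 113/201 = -11573/9447 ≈ -1.2250)
K - (W(-4) - l(4, 4))*3 = -11573/9447 - ((-2 - 1*(-4)) - 1*4)*3 = -11573/9447 - ((-2 + 4) - 4)*3 = -11573/9447 - (2 - 4)*3 = -11573/9447 - (-2)*3 = -11573/9447 - 1*(-6) = -11573/9447 + 6 = 45109/9447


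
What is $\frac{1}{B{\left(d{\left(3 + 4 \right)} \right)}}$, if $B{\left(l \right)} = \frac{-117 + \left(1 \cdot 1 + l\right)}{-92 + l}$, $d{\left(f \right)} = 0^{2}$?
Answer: $\frac{23}{29} \approx 0.7931$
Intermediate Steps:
$d{\left(f \right)} = 0$
$B{\left(l \right)} = \frac{-116 + l}{-92 + l}$ ($B{\left(l \right)} = \frac{-117 + \left(1 + l\right)}{-92 + l} = \frac{-116 + l}{-92 + l}$)
$\frac{1}{B{\left(d{\left(3 + 4 \right)} \right)}} = \frac{1}{\frac{1}{-92 + 0} \left(-116 + 0\right)} = \frac{1}{\frac{1}{-92} \left(-116\right)} = \frac{1}{\left(- \frac{1}{92}\right) \left(-116\right)} = \frac{1}{\frac{29}{23}} = \frac{23}{29}$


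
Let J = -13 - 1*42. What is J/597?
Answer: -55/597 ≈ -0.092127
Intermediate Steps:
J = -55 (J = -13 - 42 = -55)
J/597 = -55/597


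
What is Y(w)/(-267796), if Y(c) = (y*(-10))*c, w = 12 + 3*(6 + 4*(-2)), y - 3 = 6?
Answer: 135/66949 ≈ 0.0020165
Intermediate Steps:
y = 9 (y = 3 + 6 = 9)
w = 6 (w = 12 + 3*(6 - 8) = 12 + 3*(-2) = 12 - 6 = 6)
Y(c) = -90*c (Y(c) = (9*(-10))*c = -90*c)
Y(w)/(-267796) = -90*6/(-267796) = -540*(-1/267796) = 135/66949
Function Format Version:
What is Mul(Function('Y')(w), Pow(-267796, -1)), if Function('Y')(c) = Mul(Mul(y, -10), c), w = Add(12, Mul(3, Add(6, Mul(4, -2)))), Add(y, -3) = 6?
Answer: Rational(135, 66949) ≈ 0.0020165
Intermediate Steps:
y = 9 (y = Add(3, 6) = 9)
w = 6 (w = Add(12, Mul(3, Add(6, -8))) = Add(12, Mul(3, -2)) = Add(12, -6) = 6)
Function('Y')(c) = Mul(-90, c) (Function('Y')(c) = Mul(Mul(9, -10), c) = Mul(-90, c))
Mul(Function('Y')(w), Pow(-267796, -1)) = Mul(Mul(-90, 6), Pow(-267796, -1)) = Mul(-540, Rational(-1, 267796)) = Rational(135, 66949)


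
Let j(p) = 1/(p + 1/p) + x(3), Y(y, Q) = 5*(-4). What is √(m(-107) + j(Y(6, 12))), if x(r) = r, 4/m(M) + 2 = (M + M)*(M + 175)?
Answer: √25118482909453/2918077 ≈ 1.7175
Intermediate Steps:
m(M) = 4/(-2 + 2*M*(175 + M)) (m(M) = 4/(-2 + (M + M)*(M + 175)) = 4/(-2 + (2*M)*(175 + M)) = 4/(-2 + 2*M*(175 + M)))
Y(y, Q) = -20
j(p) = 3 + 1/(p + 1/p) (j(p) = 1/(p + 1/p) + 3 = 3 + 1/(p + 1/p))
√(m(-107) + j(Y(6, 12))) = √(2/(-1 + (-107)² + 175*(-107)) + (3 - 20 + 3*(-20)²)/(1 + (-20)²)) = √(2/(-1 + 11449 - 18725) + (3 - 20 + 3*400)/(1 + 400)) = √(2/(-7277) + (3 - 20 + 1200)/401) = √(2*(-1/7277) + (1/401)*1183) = √(-2/7277 + 1183/401) = √(8607889/2918077) = √25118482909453/2918077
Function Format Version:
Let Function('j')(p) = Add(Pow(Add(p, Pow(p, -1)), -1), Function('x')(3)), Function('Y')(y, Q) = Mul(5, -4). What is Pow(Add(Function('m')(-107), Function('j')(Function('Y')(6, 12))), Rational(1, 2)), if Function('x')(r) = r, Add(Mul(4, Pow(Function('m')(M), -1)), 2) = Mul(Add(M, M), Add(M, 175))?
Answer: Mul(Rational(1, 2918077), Pow(25118482909453, Rational(1, 2))) ≈ 1.7175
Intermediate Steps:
Function('m')(M) = Mul(4, Pow(Add(-2, Mul(2, M, Add(175, M))), -1)) (Function('m')(M) = Mul(4, Pow(Add(-2, Mul(Add(M, M), Add(M, 175))), -1)) = Mul(4, Pow(Add(-2, Mul(Mul(2, M), Add(175, M))), -1)) = Mul(4, Pow(Add(-2, Mul(2, M, Add(175, M))), -1)))
Function('Y')(y, Q) = -20
Function('j')(p) = Add(3, Pow(Add(p, Pow(p, -1)), -1)) (Function('j')(p) = Add(Pow(Add(p, Pow(p, -1)), -1), 3) = Add(3, Pow(Add(p, Pow(p, -1)), -1)))
Pow(Add(Function('m')(-107), Function('j')(Function('Y')(6, 12))), Rational(1, 2)) = Pow(Add(Mul(2, Pow(Add(-1, Pow(-107, 2), Mul(175, -107)), -1)), Mul(Pow(Add(1, Pow(-20, 2)), -1), Add(3, -20, Mul(3, Pow(-20, 2))))), Rational(1, 2)) = Pow(Add(Mul(2, Pow(Add(-1, 11449, -18725), -1)), Mul(Pow(Add(1, 400), -1), Add(3, -20, Mul(3, 400)))), Rational(1, 2)) = Pow(Add(Mul(2, Pow(-7277, -1)), Mul(Pow(401, -1), Add(3, -20, 1200))), Rational(1, 2)) = Pow(Add(Mul(2, Rational(-1, 7277)), Mul(Rational(1, 401), 1183)), Rational(1, 2)) = Pow(Add(Rational(-2, 7277), Rational(1183, 401)), Rational(1, 2)) = Pow(Rational(8607889, 2918077), Rational(1, 2)) = Mul(Rational(1, 2918077), Pow(25118482909453, Rational(1, 2)))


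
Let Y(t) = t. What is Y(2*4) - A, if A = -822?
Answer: 830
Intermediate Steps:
Y(2*4) - A = 2*4 - 1*(-822) = 8 + 822 = 830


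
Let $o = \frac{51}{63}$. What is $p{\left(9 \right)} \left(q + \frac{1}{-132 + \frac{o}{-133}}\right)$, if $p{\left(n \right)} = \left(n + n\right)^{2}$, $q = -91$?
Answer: $- \frac{10871449344}{368693} \approx -29486.0$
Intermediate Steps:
$p{\left(n \right)} = 4 n^{2}$ ($p{\left(n \right)} = \left(2 n\right)^{2} = 4 n^{2}$)
$o = \frac{17}{21}$ ($o = 51 \cdot \frac{1}{63} = \frac{17}{21} \approx 0.80952$)
$p{\left(9 \right)} \left(q + \frac{1}{-132 + \frac{o}{-133}}\right) = 4 \cdot 9^{2} \left(-91 + \frac{1}{-132 + \frac{17}{21 \left(-133\right)}}\right) = 4 \cdot 81 \left(-91 + \frac{1}{-132 + \frac{17}{21} \left(- \frac{1}{133}\right)}\right) = 324 \left(-91 + \frac{1}{-132 - \frac{17}{2793}}\right) = 324 \left(-91 + \frac{1}{- \frac{368693}{2793}}\right) = 324 \left(-91 - \frac{2793}{368693}\right) = 324 \left(- \frac{33553856}{368693}\right) = - \frac{10871449344}{368693}$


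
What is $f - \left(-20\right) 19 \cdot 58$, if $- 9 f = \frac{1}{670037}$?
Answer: $\frac{132908539319}{6030333} \approx 22040.0$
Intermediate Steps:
$f = - \frac{1}{6030333}$ ($f = - \frac{1}{9 \cdot 670037} = \left(- \frac{1}{9}\right) \frac{1}{670037} = - \frac{1}{6030333} \approx -1.6583 \cdot 10^{-7}$)
$f - \left(-20\right) 19 \cdot 58 = - \frac{1}{6030333} - \left(-20\right) 19 \cdot 58 = - \frac{1}{6030333} - \left(-380\right) 58 = - \frac{1}{6030333} - -22040 = - \frac{1}{6030333} + 22040 = \frac{132908539319}{6030333}$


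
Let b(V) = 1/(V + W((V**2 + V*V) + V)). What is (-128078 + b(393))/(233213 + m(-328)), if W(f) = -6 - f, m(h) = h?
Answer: -39563806513/71939108040 ≈ -0.54996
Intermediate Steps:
b(V) = 1/(-6 - 2*V**2) (b(V) = 1/(V + (-6 - ((V**2 + V*V) + V))) = 1/(V + (-6 - ((V**2 + V**2) + V))) = 1/(V + (-6 - (2*V**2 + V))) = 1/(V + (-6 - (V + 2*V**2))) = 1/(V + (-6 + (-V - 2*V**2))) = 1/(V + (-6 - V - 2*V**2)) = 1/(-6 - 2*V**2))
(-128078 + b(393))/(233213 + m(-328)) = (-128078 - 1/(6 + 2*393**2))/(233213 - 328) = (-128078 - 1/(6 + 2*154449))/232885 = (-128078 - 1/(6 + 308898))*(1/232885) = (-128078 - 1/308904)*(1/232885) = -39563806513/308904*1/232885 = -39563806513/71939108040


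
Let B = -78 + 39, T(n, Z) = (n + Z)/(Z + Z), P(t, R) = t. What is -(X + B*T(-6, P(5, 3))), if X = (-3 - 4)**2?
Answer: -529/10 ≈ -52.900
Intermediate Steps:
X = 49 (X = (-7)**2 = 49)
T(n, Z) = (Z + n)/(2*Z) (T(n, Z) = (Z + n)/((2*Z)) = (Z + n)*(1/(2*Z)) = (Z + n)/(2*Z))
B = -39
-(X + B*T(-6, P(5, 3))) = -(49 - 39*(5 - 6)/(2*5)) = -(49 - 39*(-1)/(2*5)) = -(49 - 39*(-1/10)) = -(49 + 39/10) = -1*529/10 = -529/10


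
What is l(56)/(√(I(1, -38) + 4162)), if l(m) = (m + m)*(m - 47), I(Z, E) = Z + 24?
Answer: 1008*√4187/4187 ≈ 15.578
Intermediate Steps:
I(Z, E) = 24 + Z
l(m) = 2*m*(-47 + m) (l(m) = (2*m)*(-47 + m) = 2*m*(-47 + m))
l(56)/(√(I(1, -38) + 4162)) = (2*56*(-47 + 56))/(√((24 + 1) + 4162)) = (2*56*9)/(√(25 + 4162)) = 1008/(√4187) = 1008*(√4187/4187) = 1008*√4187/4187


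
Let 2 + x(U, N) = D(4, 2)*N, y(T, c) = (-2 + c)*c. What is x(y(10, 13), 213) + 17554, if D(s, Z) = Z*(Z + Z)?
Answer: 19256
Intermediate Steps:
y(T, c) = c*(-2 + c)
D(s, Z) = 2*Z² (D(s, Z) = Z*(2*Z) = 2*Z²)
x(U, N) = -2 + 8*N (x(U, N) = -2 + (2*2²)*N = -2 + (2*4)*N = -2 + 8*N)
x(y(10, 13), 213) + 17554 = (-2 + 8*213) + 17554 = (-2 + 1704) + 17554 = 1702 + 17554 = 19256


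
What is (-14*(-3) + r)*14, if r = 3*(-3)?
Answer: 462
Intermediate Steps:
r = -9
(-14*(-3) + r)*14 = (-14*(-3) - 9)*14 = (42 - 9)*14 = 33*14 = 462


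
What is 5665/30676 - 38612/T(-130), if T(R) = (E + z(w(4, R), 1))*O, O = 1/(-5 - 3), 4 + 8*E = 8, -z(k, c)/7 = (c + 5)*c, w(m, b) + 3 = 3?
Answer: -18950917197/2546108 ≈ -7443.1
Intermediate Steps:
w(m, b) = 0 (w(m, b) = -3 + 3 = 0)
z(k, c) = -7*c*(5 + c) (z(k, c) = -7*(c + 5)*c = -7*(5 + c)*c = -7*c*(5 + c))
E = 1/2 (E = -1/2 + (1/8)*8 = -1/2 + 1 = 1/2 ≈ 0.50000)
O = -1/8 (O = 1/(-8) = -1/8 ≈ -0.12500)
T(R) = 83/16 (T(R) = (1/2 - 7*1*(5 + 1))*(-1/8) = (1/2 - 7*1*6)*(-1/8) = (1/2 - 42)*(-1/8) = -83/2*(-1/8) = 83/16)
5665/30676 - 38612/T(-130) = 5665/30676 - 38612/83/16 = 5665*(1/30676) - 38612*16/83 = 5665/30676 - 617792/83 = -18950917197/2546108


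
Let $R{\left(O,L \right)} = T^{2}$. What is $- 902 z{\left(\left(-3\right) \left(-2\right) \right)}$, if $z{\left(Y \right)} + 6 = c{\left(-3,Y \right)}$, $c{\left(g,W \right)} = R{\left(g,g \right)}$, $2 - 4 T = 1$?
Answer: $\frac{42845}{8} \approx 5355.6$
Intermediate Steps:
$T = \frac{1}{4}$ ($T = \frac{1}{2} - \frac{1}{4} = \frac{1}{4} \approx 0.25$)
$R{\left(O,L \right)} = \frac{1}{16}$ ($R{\left(O,L \right)} = \left(\frac{1}{4}\right)^{2} = \frac{1}{16}$)
$c{\left(g,W \right)} = \frac{1}{16}$
$z{\left(Y \right)} = - \frac{95}{16}$ ($z{\left(Y \right)} = -6 + \frac{1}{16} = - \frac{95}{16}$)
$- 902 z{\left(\left(-3\right) \left(-2\right) \right)} = \left(-902\right) \left(- \frac{95}{16}\right) = \frac{42845}{8}$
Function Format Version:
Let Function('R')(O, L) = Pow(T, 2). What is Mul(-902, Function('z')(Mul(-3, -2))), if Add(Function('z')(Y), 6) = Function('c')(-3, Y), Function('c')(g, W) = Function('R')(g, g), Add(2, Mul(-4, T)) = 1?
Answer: Rational(42845, 8) ≈ 5355.6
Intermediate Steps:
T = Rational(1, 4) (T = Add(Rational(1, 2), Mul(Rational(-1, 4), 1)) = Add(Rational(1, 2), Rational(-1, 4)) = Rational(1, 4) ≈ 0.25000)
Function('R')(O, L) = Rational(1, 16) (Function('R')(O, L) = Pow(Rational(1, 4), 2) = Rational(1, 16))
Function('c')(g, W) = Rational(1, 16)
Function('z')(Y) = Rational(-95, 16) (Function('z')(Y) = Add(-6, Rational(1, 16)) = Rational(-95, 16))
Mul(-902, Function('z')(Mul(-3, -2))) = Mul(-902, Rational(-95, 16)) = Rational(42845, 8)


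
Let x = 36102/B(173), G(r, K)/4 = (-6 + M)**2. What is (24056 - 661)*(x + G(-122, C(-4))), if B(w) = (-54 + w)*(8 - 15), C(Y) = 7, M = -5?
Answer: 8587602650/833 ≈ 1.0309e+7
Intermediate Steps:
B(w) = 378 - 7*w (B(w) = (-54 + w)*(-7) = 378 - 7*w)
G(r, K) = 484 (G(r, K) = 4*(-6 - 5)**2 = 4*(-11)**2 = 4*121 = 484)
x = -36102/833 (x = 36102/(378 - 7*173) = 36102/(378 - 1211) = 36102/(-833) = 36102*(-1/833) = -36102/833 ≈ -43.340)
(24056 - 661)*(x + G(-122, C(-4))) = (24056 - 661)*(-36102/833 + 484) = 23395*(367070/833) = 8587602650/833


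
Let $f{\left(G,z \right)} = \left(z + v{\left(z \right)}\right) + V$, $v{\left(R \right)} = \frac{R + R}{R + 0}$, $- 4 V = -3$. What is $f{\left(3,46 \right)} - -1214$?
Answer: $\frac{5051}{4} \approx 1262.8$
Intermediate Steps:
$V = \frac{3}{4}$ ($V = \left(- \frac{1}{4}\right) \left(-3\right) = \frac{3}{4} \approx 0.75$)
$v{\left(R \right)} = 2$ ($v{\left(R \right)} = \frac{2 R}{R} = 2$)
$f{\left(G,z \right)} = \frac{11}{4} + z$ ($f{\left(G,z \right)} = \left(z + 2\right) + \frac{3}{4} = \left(2 + z\right) + \frac{3}{4} = \frac{11}{4} + z$)
$f{\left(3,46 \right)} - -1214 = \left(\frac{11}{4} + 46\right) - -1214 = \frac{195}{4} + 1214 = \frac{5051}{4}$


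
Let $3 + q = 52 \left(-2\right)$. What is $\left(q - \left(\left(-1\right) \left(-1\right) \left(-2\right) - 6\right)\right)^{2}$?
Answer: $9801$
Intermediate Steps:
$q = -107$ ($q = -3 + 52 \left(-2\right) = -3 - 104 = -107$)
$\left(q - \left(\left(-1\right) \left(-1\right) \left(-2\right) - 6\right)\right)^{2} = \left(-107 - \left(\left(-1\right) \left(-1\right) \left(-2\right) - 6\right)\right)^{2} = \left(-107 - \left(1 \left(-2\right) - 6\right)\right)^{2} = \left(-107 - \left(-2 - 6\right)\right)^{2} = \left(-107 - -8\right)^{2} = \left(-107 + 8\right)^{2} = \left(-99\right)^{2} = 9801$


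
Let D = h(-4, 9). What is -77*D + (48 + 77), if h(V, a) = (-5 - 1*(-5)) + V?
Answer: 433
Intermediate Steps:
h(V, a) = V (h(V, a) = (-5 + 5) + V = 0 + V = V)
D = -4
-77*D + (48 + 77) = -77*(-4) + (48 + 77) = 308 + 125 = 433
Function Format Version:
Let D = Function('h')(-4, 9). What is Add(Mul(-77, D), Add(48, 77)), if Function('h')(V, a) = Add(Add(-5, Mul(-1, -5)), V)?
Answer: 433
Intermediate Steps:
Function('h')(V, a) = V (Function('h')(V, a) = Add(Add(-5, 5), V) = Add(0, V) = V)
D = -4
Add(Mul(-77, D), Add(48, 77)) = Add(Mul(-77, -4), Add(48, 77)) = Add(308, 125) = 433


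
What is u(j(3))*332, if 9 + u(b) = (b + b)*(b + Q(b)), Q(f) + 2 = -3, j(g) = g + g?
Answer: 996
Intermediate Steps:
j(g) = 2*g
Q(f) = -5 (Q(f) = -2 - 3 = -5)
u(b) = -9 + 2*b*(-5 + b) (u(b) = -9 + (b + b)*(b - 5) = -9 + (2*b)*(-5 + b) = -9 + 2*b*(-5 + b))
u(j(3))*332 = (-9 - 20*3 + 2*(2*3)²)*332 = (-9 - 10*6 + 2*6²)*332 = (-9 - 60 + 2*36)*332 = (-9 - 60 + 72)*332 = 3*332 = 996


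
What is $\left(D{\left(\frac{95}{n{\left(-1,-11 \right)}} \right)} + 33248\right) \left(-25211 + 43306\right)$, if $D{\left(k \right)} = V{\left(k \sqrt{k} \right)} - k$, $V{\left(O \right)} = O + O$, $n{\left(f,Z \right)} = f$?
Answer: $603341585 - 3438050 i \sqrt{95} \approx 6.0334 \cdot 10^{8} - 3.351 \cdot 10^{7} i$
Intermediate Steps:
$V{\left(O \right)} = 2 O$
$D{\left(k \right)} = - k + 2 k^{\frac{3}{2}}$ ($D{\left(k \right)} = 2 k \sqrt{k} - k = 2 k^{\frac{3}{2}} - k = - k + 2 k^{\frac{3}{2}}$)
$\left(D{\left(\frac{95}{n{\left(-1,-11 \right)}} \right)} + 33248\right) \left(-25211 + 43306\right) = \left(\left(- \frac{95}{-1} + 2 \left(\frac{95}{-1}\right)^{\frac{3}{2}}\right) + 33248\right) \left(-25211 + 43306\right) = \left(\left(- 95 \left(-1\right) + 2 \left(95 \left(-1\right)\right)^{\frac{3}{2}}\right) + 33248\right) 18095 = \left(\left(\left(-1\right) \left(-95\right) + 2 \left(-95\right)^{\frac{3}{2}}\right) + 33248\right) 18095 = \left(\left(95 + 2 \left(- 95 i \sqrt{95}\right)\right) + 33248\right) 18095 = \left(\left(95 - 190 i \sqrt{95}\right) + 33248\right) 18095 = \left(33343 - 190 i \sqrt{95}\right) 18095 = 603341585 - 3438050 i \sqrt{95}$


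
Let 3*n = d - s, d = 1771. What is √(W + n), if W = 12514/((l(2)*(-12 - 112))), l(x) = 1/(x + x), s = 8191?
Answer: I*√2444474/31 ≈ 50.435*I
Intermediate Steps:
l(x) = 1/(2*x)
n = -2140 (n = (1771 - 1*8191)/3 = (1771 - 8191)/3 = (⅓)*(-6420) = -2140)
W = -12514/31 (W = 12514/((((½)/2)*(-12 - 112))) = 12514/((((½)*(½))*(-124))) = 12514/(((¼)*(-124))) = 12514/(-31) = 12514*(-1/31) = -12514/31 ≈ -403.68)
√(W + n) = √(-12514/31 - 2140) = √(-78854/31) = I*√2444474/31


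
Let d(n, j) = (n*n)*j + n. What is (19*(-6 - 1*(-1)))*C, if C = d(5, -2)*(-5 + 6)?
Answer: 4275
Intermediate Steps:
d(n, j) = n + j*n² (d(n, j) = n²*j + n = j*n² + n = n + j*n²)
C = -45 (C = (5*(1 - 2*5))*(-5 + 6) = (5*(1 - 10))*1 = (5*(-9))*1 = -45*1 = -45)
(19*(-6 - 1*(-1)))*C = (19*(-6 - 1*(-1)))*(-45) = (19*(-6 + 1))*(-45) = (19*(-5))*(-45) = -95*(-45) = 4275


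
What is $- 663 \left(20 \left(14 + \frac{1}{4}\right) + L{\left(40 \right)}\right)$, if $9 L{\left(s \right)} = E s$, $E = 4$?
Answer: $- \frac{602225}{3} \approx -2.0074 \cdot 10^{5}$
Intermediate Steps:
$L{\left(s \right)} = \frac{4 s}{9}$
$- 663 \left(20 \left(14 + \frac{1}{4}\right) + L{\left(40 \right)}\right) = - 663 \left(20 \left(14 + \frac{1}{4}\right) + \frac{4}{9} \cdot 40\right) = - 663 \left(20 \left(14 + \frac{1}{4}\right) + \frac{160}{9}\right) = - 663 \left(20 \cdot \frac{57}{4} + \frac{160}{9}\right) = - 663 \left(285 + \frac{160}{9}\right) = \left(-663\right) \frac{2725}{9} = - \frac{602225}{3}$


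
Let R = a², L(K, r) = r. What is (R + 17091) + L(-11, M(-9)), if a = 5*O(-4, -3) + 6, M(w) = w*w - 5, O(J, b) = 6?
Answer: 18463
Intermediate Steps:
M(w) = -5 + w² (M(w) = w² - 5 = -5 + w²)
a = 36 (a = 5*6 + 6 = 30 + 6 = 36)
R = 1296 (R = 36² = 1296)
(R + 17091) + L(-11, M(-9)) = (1296 + 17091) + (-5 + (-9)²) = 18387 + (-5 + 81) = 18387 + 76 = 18463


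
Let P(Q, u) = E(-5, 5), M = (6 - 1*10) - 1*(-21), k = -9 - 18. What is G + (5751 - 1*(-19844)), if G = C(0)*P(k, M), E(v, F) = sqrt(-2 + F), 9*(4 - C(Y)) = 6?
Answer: 25595 + 10*sqrt(3)/3 ≈ 25601.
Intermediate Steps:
C(Y) = 10/3 (C(Y) = 4 - 1/9*6 = 4 - 2/3 = 10/3)
k = -27
M = 17 (M = (6 - 10) + 21 = -4 + 21 = 17)
P(Q, u) = sqrt(3) (P(Q, u) = sqrt(-2 + 5) = sqrt(3))
G = 10*sqrt(3)/3 ≈ 5.7735
G + (5751 - 1*(-19844)) = 10*sqrt(3)/3 + (5751 - 1*(-19844)) = 10*sqrt(3)/3 + (5751 + 19844) = 10*sqrt(3)/3 + 25595 = 25595 + 10*sqrt(3)/3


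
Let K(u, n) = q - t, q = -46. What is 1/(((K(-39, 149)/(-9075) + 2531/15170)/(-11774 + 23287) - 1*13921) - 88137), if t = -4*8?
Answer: -316993761150/32351749270810459 ≈ -9.7983e-6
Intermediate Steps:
t = -32
K(u, n) = -14 (K(u, n) = -46 - 1*(-32) = -46 + 32 = -14)
1/(((K(-39, 149)/(-9075) + 2531/15170)/(-11774 + 23287) - 1*13921) - 88137) = 1/(((-14/(-9075) + 2531/15170)/(-11774 + 23287) - 1*13921) - 88137) = 1/(((-14*(-1/9075) + 2531*(1/15170))/11513 - 13921) - 88137) = 1/(((14/9075 + 2531/15170)*(1/11513) - 13921) - 88137) = 1/(((4636241/27533550)*(1/11513) - 13921) - 88137) = 1/((4636241/316993761150 - 13921) - 88137) = 1/(-4412870144332909/316993761150 - 88137) = 1/(-32351749270810459/316993761150) = -316993761150/32351749270810459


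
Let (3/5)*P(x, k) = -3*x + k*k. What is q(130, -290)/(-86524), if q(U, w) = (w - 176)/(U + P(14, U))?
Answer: 699/3663426160 ≈ 1.9080e-7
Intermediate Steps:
P(x, k) = -5*x + 5*k**2/3 (P(x, k) = 5*(-3*x + k*k)/3 = 5*(-3*x + k**2)/3 = 5*(k**2 - 3*x)/3 = -5*x + 5*k**2/3)
q(U, w) = (-176 + w)/(-70 + U + 5*U**2/3) (q(U, w) = (w - 176)/(U + (-5*14 + 5*U**2/3)) = (-176 + w)/(U + (-70 + 5*U**2/3)) = (-176 + w)/(-70 + U + 5*U**2/3))
q(130, -290)/(-86524) = (3*(-176 - 290)/(-210 + 3*130 + 5*130**2))/(-86524) = (3*(-466)/(-210 + 390 + 5*16900))*(-1/86524) = (3*(-466)/(-210 + 390 + 84500))*(-1/86524) = (3*(-466)/84680)*(-1/86524) = (3*(1/84680)*(-466))*(-1/86524) = -699/42340*(-1/86524) = 699/3663426160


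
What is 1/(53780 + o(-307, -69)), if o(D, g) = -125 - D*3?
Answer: 1/54576 ≈ 1.8323e-5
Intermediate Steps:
o(D, g) = -125 - 3*D
1/(53780 + o(-307, -69)) = 1/(53780 + (-125 - 3*(-307))) = 1/(53780 + (-125 + 921)) = 1/(53780 + 796) = 1/54576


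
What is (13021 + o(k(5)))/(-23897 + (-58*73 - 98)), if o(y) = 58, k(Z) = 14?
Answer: -13079/28229 ≈ -0.46332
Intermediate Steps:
(13021 + o(k(5)))/(-23897 + (-58*73 - 98)) = (13021 + 58)/(-23897 + (-58*73 - 98)) = 13079/(-23897 + (-4234 - 98)) = 13079/(-23897 - 4332) = 13079/(-28229) = 13079*(-1/28229) = -13079/28229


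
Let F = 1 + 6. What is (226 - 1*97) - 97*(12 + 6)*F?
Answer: -12093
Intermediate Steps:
F = 7
(226 - 1*97) - 97*(12 + 6)*F = (226 - 1*97) - 97*(12 + 6)*7 = (226 - 97) - 1746*7 = 129 - 97*126 = 129 - 12222 = -12093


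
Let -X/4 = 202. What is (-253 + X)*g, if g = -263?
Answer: 279043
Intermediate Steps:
X = -808 (X = -4*202 = -808)
(-253 + X)*g = (-253 - 808)*(-263) = -1061*(-263) = 279043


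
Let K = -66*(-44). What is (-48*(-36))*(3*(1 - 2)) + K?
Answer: -2280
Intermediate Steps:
K = 2904
(-48*(-36))*(3*(1 - 2)) + K = (-48*(-36))*(3*(1 - 2)) + 2904 = 1728*(3*(-1)) + 2904 = 1728*(-3) + 2904 = -5184 + 2904 = -2280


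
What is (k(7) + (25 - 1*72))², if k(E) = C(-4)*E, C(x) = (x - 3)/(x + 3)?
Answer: 4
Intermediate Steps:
C(x) = (-3 + x)/(3 + x)
k(E) = 7*E (k(E) = ((-3 - 4)/(3 - 4))*E = (-7/(-1))*E = (-1*(-7))*E = 7*E)
(k(7) + (25 - 1*72))² = (7*7 + (25 - 1*72))² = (49 + (25 - 72))² = (49 - 47)² = 2² = 4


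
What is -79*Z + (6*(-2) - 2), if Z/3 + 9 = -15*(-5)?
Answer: -15656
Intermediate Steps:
Z = 198 (Z = -27 + 3*(-15*(-5)) = -27 + 3*75 = -27 + 225 = 198)
-79*Z + (6*(-2) - 2) = -79*198 + (6*(-2) - 2) = -15642 + (-12 - 2) = -15642 - 14 = -15656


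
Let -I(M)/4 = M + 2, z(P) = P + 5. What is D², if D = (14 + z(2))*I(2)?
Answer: 112896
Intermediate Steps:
z(P) = 5 + P
I(M) = -8 - 4*M (I(M) = -4*(M + 2) = -4*(2 + M) = -8 - 4*M)
D = -336 (D = (14 + (5 + 2))*(-8 - 4*2) = (14 + 7)*(-8 - 8) = 21*(-16) = -336)
D² = (-336)² = 112896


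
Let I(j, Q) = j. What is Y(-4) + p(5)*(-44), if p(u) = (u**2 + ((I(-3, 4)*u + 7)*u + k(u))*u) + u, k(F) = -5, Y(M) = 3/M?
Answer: 34317/4 ≈ 8579.3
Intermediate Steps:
p(u) = u + u**2 + u*(-5 + u*(7 - 3*u)) (p(u) = (u**2 + ((-3*u + 7)*u - 5)*u) + u = (u**2 + ((7 - 3*u)*u - 5)*u) + u = (u**2 + (u*(7 - 3*u) - 5)*u) + u = (u**2 + (-5 + u*(7 - 3*u))*u) + u = (u**2 + u*(-5 + u*(7 - 3*u))) + u = u + u**2 + u*(-5 + u*(7 - 3*u)))
Y(-4) + p(5)*(-44) = 3/(-4) + (5*(-4 - 3*5**2 + 8*5))*(-44) = 3*(-1/4) + (5*(-4 - 3*25 + 40))*(-44) = -3/4 + (5*(-4 - 75 + 40))*(-44) = -3/4 + (5*(-39))*(-44) = -3/4 - 195*(-44) = -3/4 + 8580 = 34317/4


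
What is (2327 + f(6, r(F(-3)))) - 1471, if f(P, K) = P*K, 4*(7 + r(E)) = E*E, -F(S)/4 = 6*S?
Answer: 8590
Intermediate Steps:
F(S) = -24*S
r(E) = -7 + E²/4 (r(E) = -7 + (E*E)/4 = -7 + E²/4)
f(P, K) = K*P
(2327 + f(6, r(F(-3)))) - 1471 = (2327 + (-7 + (-24*(-3))²/4)*6) - 1471 = (2327 + (-7 + (¼)*72²)*6) - 1471 = (2327 + (-7 + (¼)*5184)*6) - 1471 = (2327 + (-7 + 1296)*6) - 1471 = (2327 + 1289*6) - 1471 = (2327 + 7734) - 1471 = 10061 - 1471 = 8590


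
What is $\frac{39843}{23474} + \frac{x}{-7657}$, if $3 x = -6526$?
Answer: $\frac{82186529}{41478558} \approx 1.9814$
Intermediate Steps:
$x = - \frac{6526}{3}$ ($x = \frac{1}{3} \left(-6526\right) = - \frac{6526}{3} \approx -2175.3$)
$\frac{39843}{23474} + \frac{x}{-7657} = \frac{39843}{23474} - \frac{6526}{3 \left(-7657\right)} = 39843 \cdot \frac{1}{23474} - - \frac{502}{1767} = \frac{39843}{23474} + \frac{502}{1767} = \frac{82186529}{41478558}$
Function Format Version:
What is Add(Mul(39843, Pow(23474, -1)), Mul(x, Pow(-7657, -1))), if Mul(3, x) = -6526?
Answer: Rational(82186529, 41478558) ≈ 1.9814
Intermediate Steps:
x = Rational(-6526, 3) (x = Mul(Rational(1, 3), -6526) = Rational(-6526, 3) ≈ -2175.3)
Add(Mul(39843, Pow(23474, -1)), Mul(x, Pow(-7657, -1))) = Add(Mul(39843, Pow(23474, -1)), Mul(Rational(-6526, 3), Pow(-7657, -1))) = Add(Mul(39843, Rational(1, 23474)), Mul(Rational(-6526, 3), Rational(-1, 7657))) = Add(Rational(39843, 23474), Rational(502, 1767)) = Rational(82186529, 41478558)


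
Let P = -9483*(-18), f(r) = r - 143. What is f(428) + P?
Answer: 170979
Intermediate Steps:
f(r) = -143 + r
P = 170694
f(428) + P = (-143 + 428) + 170694 = 285 + 170694 = 170979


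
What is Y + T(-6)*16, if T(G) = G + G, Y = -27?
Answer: -219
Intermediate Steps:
T(G) = 2*G
Y + T(-6)*16 = -27 + (2*(-6))*16 = -27 - 12*16 = -27 - 192 = -219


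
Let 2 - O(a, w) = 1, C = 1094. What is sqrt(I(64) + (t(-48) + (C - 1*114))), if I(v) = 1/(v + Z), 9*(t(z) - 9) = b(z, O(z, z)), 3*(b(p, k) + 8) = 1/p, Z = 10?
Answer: sqrt(1753153055)/1332 ≈ 31.434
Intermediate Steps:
O(a, w) = 1 (O(a, w) = 2 - 1*1 = 2 - 1 = 1)
b(p, k) = -8 + 1/(3*p)
t(z) = 73/9 + 1/(27*z) (t(z) = 9 + (-8 + 1/(3*z))/9 = 9 + (-8/9 + 1/(27*z)) = 73/9 + 1/(27*z))
I(v) = 1/(10 + v) (I(v) = 1/(v + 10) = 1/(10 + v))
sqrt(I(64) + (t(-48) + (C - 1*114))) = sqrt(1/(10 + 64) + ((1/27)*(1 + 219*(-48))/(-48) + (1094 - 1*114))) = sqrt(1/74 + ((1/27)*(-1/48)*(1 - 10512) + (1094 - 114))) = sqrt(1/74 + ((1/27)*(-1/48)*(-10511) + 980)) = sqrt(1/74 + (10511/1296 + 980)) = sqrt(1/74 + 1280591/1296) = sqrt(47382515/47952) = sqrt(1753153055)/1332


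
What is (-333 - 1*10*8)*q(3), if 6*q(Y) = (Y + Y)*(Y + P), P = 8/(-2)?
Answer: 413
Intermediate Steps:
P = -4 (P = 8*(-1/2) = -4)
q(Y) = Y*(-4 + Y)/3 (q(Y) = ((Y + Y)*(Y - 4))/6 = ((2*Y)*(-4 + Y))/6 = (2*Y*(-4 + Y))/6 = Y*(-4 + Y)/3)
(-333 - 1*10*8)*q(3) = (-333 - 1*10*8)*((1/3)*3*(-4 + 3)) = (-333 - 10*8)*((1/3)*3*(-1)) = (-333 - 80)*(-1) = -413*(-1) = 413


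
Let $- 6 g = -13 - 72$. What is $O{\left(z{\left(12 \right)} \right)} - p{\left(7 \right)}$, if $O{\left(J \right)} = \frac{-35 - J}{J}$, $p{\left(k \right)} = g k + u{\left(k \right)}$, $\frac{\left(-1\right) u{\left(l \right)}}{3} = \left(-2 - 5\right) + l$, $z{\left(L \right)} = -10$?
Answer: $- \frac{290}{3} \approx -96.667$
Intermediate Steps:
$g = \frac{85}{6}$ ($g = - \frac{-13 - 72}{6} = \left(- \frac{1}{6}\right) \left(-85\right) = \frac{85}{6} \approx 14.167$)
$u{\left(l \right)} = 21 - 3 l$ ($u{\left(l \right)} = - 3 \left(\left(-2 - 5\right) + l\right) = - 3 \left(-7 + l\right) = 21 - 3 l$)
$p{\left(k \right)} = 21 + \frac{67 k}{6}$ ($p{\left(k \right)} = \frac{85 k}{6} - \left(-21 + 3 k\right) = 21 + \frac{67 k}{6}$)
$O{\left(J \right)} = \frac{-35 - J}{J}$
$O{\left(z{\left(12 \right)} \right)} - p{\left(7 \right)} = \frac{-35 - -10}{-10} - \left(21 + \frac{67}{6} \cdot 7\right) = - \frac{-35 + 10}{10} - \left(21 + \frac{469}{6}\right) = \left(- \frac{1}{10}\right) \left(-25\right) - \frac{595}{6} = \frac{5}{2} - \frac{595}{6} = - \frac{290}{3}$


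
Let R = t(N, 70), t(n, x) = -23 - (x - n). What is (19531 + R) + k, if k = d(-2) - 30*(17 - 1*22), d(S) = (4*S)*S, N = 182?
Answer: 19786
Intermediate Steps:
t(n, x) = -23 + n - x (t(n, x) = -23 + (n - x) = -23 + n - x)
d(S) = 4*S²
R = 89 (R = -23 + 182 - 1*70 = -23 + 182 - 70 = 89)
k = 166 (k = 4*(-2)² - 30*(17 - 1*22) = 4*4 - 30*(17 - 22) = 16 - 30*(-5) = 16 + 150 = 166)
(19531 + R) + k = (19531 + 89) + 166 = 19620 + 166 = 19786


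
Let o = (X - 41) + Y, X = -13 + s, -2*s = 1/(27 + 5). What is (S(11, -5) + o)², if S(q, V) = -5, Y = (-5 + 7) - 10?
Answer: 18395521/4096 ≈ 4491.1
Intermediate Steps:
Y = -8 (Y = 2 - 10 = -8)
s = -1/64 (s = -1/(2*(27 + 5)) = -½/32 = -½*1/32 = -1/64 ≈ -0.015625)
X = -833/64 (X = -13 - 1/64 = -833/64 ≈ -13.016)
o = -3969/64 (o = (-833/64 - 41) - 8 = -3457/64 - 8 = -3969/64 ≈ -62.016)
(S(11, -5) + o)² = (-5 - 3969/64)² = (-4289/64)² = 18395521/4096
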